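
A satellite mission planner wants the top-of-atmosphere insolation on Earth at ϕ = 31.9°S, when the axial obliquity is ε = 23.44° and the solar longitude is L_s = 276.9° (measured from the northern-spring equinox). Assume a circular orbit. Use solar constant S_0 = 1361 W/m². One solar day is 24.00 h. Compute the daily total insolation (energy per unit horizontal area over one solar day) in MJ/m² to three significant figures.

Solar declination: sin δ = sin ε · sin L_s = sin 23.44° × sin 276.9° = -0.39491, so δ = -23.260°.
cos h₀ = −tan(-31.9°) tan(-23.260°) = -0.2676, h₀ = 1.8417 rad.
Bracket: h₀ sin ϕ sin δ + cos ϕ cos δ sin h₀ = 1.8417×-0.52844×-0.39491 + 0.84897×0.91872×0.96354 = 0.384337 + 0.751528 = 1.135865.
Q̄ = (S_0/π) × [bracket] = (1361/π) × 1.135865 = 492.08 W/m².
Daily total = Q̄ × 24.00 h × 3600 s/h = 492.08 × 24.00 × 3600 / 10⁶ = 42.52 MJ/m².

42.5 MJ/m²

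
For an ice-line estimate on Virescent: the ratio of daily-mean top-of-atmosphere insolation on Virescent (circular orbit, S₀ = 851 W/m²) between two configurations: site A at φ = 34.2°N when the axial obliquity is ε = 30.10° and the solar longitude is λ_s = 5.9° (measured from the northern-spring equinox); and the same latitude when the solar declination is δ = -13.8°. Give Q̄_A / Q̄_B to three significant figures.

Q̄_A / Q̄_B ≈ 1.44

— Configuration A (φ=+34.2°):
Solar declination: sin δ = sin ε · sin λ_s = sin 30.10° × sin 5.9° = 0.05155, so δ = +2.955°.
cos H₀ = −tan(+34.2°) tan(+2.955°) = -0.0351, H₀ = 1.6059 rad.
Bracket: H₀ sin φ sin δ + cos φ cos δ sin H₀ = 1.6059×0.56208×0.05155 + 0.82708×0.99867×0.99938 = 0.046531 + 0.825468 = 0.871999.
Q̄ = (S₀/π) × [bracket] = (851/π) × 0.871999 = 236.21 W/m².
— Configuration B (φ=+34.2°):
cos H₀ = −tan(+34.2°) tan(-13.800°) = 0.1669, H₀ = 1.4031 rad.
Bracket: H₀ sin φ sin δ + cos φ cos δ sin H₀ = 1.4031×0.56208×-0.23853 + 0.82708×0.97113×0.98597 = -0.188118 + 0.791933 = 0.603815.
Q̄ = (S₀/π) × [bracket] = (851/π) × 0.603815 = 163.56 W/m².
Ratio Q̄_A / Q̄_B = 236.21 / 163.56 = 1.444.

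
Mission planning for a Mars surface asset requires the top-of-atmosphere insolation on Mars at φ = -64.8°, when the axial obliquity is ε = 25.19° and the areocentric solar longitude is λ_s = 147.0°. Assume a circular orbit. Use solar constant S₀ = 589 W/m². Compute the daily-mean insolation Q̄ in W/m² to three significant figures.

sin δ = sin 25.19° × sin 147.0° = 0.23181, so δ = +13.404°.
cos H₀ = −tan(-64.8°) tan(+13.404°) = 0.5064, H₀ = 1.0398 rad.
Bracket: H₀ sin φ sin δ + cos φ cos δ sin H₀ = 1.0398×-0.90483×0.23181 + 0.42578×0.97276×0.86229 = -0.218097 + 0.357145 = 0.139048.
Q̄ = (S₀/π) × [bracket] = (589/π) × 0.139048 = 26.07 W/m².

Q̄ ≈ 26.1 W/m²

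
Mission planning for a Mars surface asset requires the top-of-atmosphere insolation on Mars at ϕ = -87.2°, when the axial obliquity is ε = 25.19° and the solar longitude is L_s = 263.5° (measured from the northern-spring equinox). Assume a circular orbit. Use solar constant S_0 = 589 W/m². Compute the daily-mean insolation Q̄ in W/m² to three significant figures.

Solar declination: sin δ = sin ε · sin L_s = sin 25.19° × sin 263.5° = -0.42289, so δ = -25.017°.
cos h₀ = −tan(-87.2°) tan(-25.017°) = -9.5417 ≤ −1 ⇒ polar day, h₀ = π.
Bracket: h₀ sin ϕ sin δ + cos ϕ cos δ sin h₀ = 3.1416×-0.99881×-0.42289 + 0.04885×0.90618×0.00000 = 1.326970 + 0.000000 = 1.326970.
Q̄ = (S_0/π) × [bracket] = (589/π) × 1.326970 = 248.8 W/m².

Q̄ ≈ 249 W/m²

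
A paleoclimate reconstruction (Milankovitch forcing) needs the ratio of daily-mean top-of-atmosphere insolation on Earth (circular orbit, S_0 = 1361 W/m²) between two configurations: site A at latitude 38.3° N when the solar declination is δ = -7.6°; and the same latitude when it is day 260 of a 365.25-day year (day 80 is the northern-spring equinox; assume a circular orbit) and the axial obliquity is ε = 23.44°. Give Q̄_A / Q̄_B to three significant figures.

— Configuration A (ϕ=+38.3°):
cos h₀ = −tan(+38.3°) tan(-7.600°) = 0.1054, h₀ = 1.4652 rad.
Bracket: h₀ sin ϕ sin δ + cos ϕ cos δ sin h₀ = 1.4652×0.61978×-0.13226 + 0.78478×0.99122×0.99443 = -0.120106 + 0.773557 = 0.653451.
Q̄ = (S_0/π) × [bracket] = (1361/π) × 0.653451 = 283.09 W/m².
— Configuration B (ϕ=+38.3°):
Solar longitude: L_s = 360° × (260 − 80)/365.25 = 177.413°.
sin δ = sin 23.44° × sin 177.413° = 0.01796, so δ = +1.029°.
cos h₀ = −tan(+38.3°) tan(+1.029°) = -0.0142, h₀ = 1.5850 rad.
Bracket: h₀ sin ϕ sin δ + cos ϕ cos δ sin h₀ = 1.5850×0.61978×0.01796 + 0.78478×0.99984×0.99990 = 0.017643 + 0.784576 = 0.802219.
Q̄ = (S_0/π) × [bracket] = (1361/π) × 0.802219 = 347.54 W/m².
Ratio Q̄_A / Q̄_B = 283.09 / 347.54 = 0.8146.

Q̄_A / Q̄_B ≈ 0.815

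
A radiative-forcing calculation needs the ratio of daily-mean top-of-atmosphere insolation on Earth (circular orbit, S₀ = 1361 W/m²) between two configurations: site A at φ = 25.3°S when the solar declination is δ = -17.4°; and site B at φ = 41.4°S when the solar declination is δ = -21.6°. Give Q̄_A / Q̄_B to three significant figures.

— Configuration A (φ=-25.3°):
cos H₀ = −tan(-25.3°) tan(-17.400°) = -0.1481, H₀ = 1.7195 rad.
Bracket: H₀ sin φ sin δ + cos φ cos δ sin H₀ = 1.7195×-0.42736×-0.29904 + 0.90408×0.95424×0.98897 = 0.219748 + 0.853194 = 1.072942.
Q̄ = (S₀/π) × [bracket] = (1361/π) × 1.072942 = 464.82 W/m².
— Configuration B (φ=-41.4°):
cos H₀ = −tan(-41.4°) tan(-21.600°) = -0.3491, H₀ = 1.9274 rad.
Bracket: H₀ sin φ sin δ + cos φ cos δ sin H₀ = 1.9274×-0.66131×-0.36812 + 0.75011×0.92978×0.93710 = 0.469209 + 0.653568 = 1.122777.
Q̄ = (S₀/π) × [bracket] = (1361/π) × 1.122777 = 486.41 W/m².
Ratio Q̄_A / Q̄_B = 464.82 / 486.41 = 0.9556.

Q̄_A / Q̄_B ≈ 0.956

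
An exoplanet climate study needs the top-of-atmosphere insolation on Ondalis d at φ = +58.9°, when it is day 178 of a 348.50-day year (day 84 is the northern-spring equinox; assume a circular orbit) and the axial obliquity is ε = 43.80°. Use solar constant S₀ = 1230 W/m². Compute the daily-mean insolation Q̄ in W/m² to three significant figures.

Solar longitude: λ_s = 360° × (178 − 84)/348.50 = 97.102°.
sin δ = sin 43.80° × sin 97.102° = 0.68683, so δ = +43.380°.
cos H₀ = −tan(+58.9°) tan(+43.380°) = -1.5665 ≤ −1 ⇒ polar day, H₀ = π.
Bracket: H₀ sin φ sin δ + cos φ cos δ sin H₀ = 3.1416×0.85627×0.68683 + 0.51653×0.72682×0.00000 = 1.847612 + 0.000000 = 1.847612.
Q̄ = (S₀/π) × [bracket] = (1230/π) × 1.847612 = 723.4 W/m².

Q̄ ≈ 723 W/m²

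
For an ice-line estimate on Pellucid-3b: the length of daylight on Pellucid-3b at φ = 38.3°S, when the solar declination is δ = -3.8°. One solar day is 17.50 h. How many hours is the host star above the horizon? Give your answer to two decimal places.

9.04 h

cos H₀ = −tan φ · tan δ = −tan(-38.3°) × tan(-3.800°) = -0.0525, so H₀ = 1.6233 rad = 93.01°.
Daylight = 2H₀/(2π) × 17.50 h = (1.6233/π) × 17.50 = 9.04 h.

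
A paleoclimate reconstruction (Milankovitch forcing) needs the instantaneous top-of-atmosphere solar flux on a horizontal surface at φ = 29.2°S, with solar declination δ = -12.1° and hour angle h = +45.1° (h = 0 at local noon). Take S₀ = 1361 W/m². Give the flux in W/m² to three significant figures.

959 W/m²

cos θ_z = sin φ sin δ + cos φ cos δ cos h = 0.102264 + 0.602482 = 0.704746.
Flux = S₀ · cos θ_z = 1361 × 0.704746 = 959.2 W/m².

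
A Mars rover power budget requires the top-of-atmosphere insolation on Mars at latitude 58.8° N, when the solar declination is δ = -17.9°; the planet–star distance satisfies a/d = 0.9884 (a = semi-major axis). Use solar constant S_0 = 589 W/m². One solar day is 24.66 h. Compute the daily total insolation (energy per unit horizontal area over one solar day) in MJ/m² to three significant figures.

cos h₀ = −tan(+58.8°) tan(-17.900°) = 0.5333, h₀ = 1.0083 rad.
Bracket: h₀ sin ϕ sin δ + cos ϕ cos δ sin h₀ = 1.0083×0.85536×-0.30736 + 0.51803×0.95159×0.84591 = -0.265086 + 0.416993 = 0.151907.
Inverse-square distance factor (a/d)² = 0.9884² = 0.976935.
Q̄ = (S_0/π) × 0.976935 × [bracket] = (589/π) × 0.976935 × 0.151907 = 27.823 W/m².
Daily total = Q̄ × 24.66 h × 3600 s/h = 27.823 × 24.66 × 3600 / 10⁶ = 2.470 MJ/m².

2.47 MJ/m²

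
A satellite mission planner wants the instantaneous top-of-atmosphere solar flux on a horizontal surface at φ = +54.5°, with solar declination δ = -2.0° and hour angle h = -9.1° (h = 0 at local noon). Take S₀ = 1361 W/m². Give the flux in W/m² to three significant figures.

741 W/m²

cos θ_z = sin φ sin δ + cos φ cos δ cos h = -0.028412 + 0.573045 = 0.544633.
Flux = S₀ · cos θ_z = 1361 × 0.544633 = 741.2 W/m².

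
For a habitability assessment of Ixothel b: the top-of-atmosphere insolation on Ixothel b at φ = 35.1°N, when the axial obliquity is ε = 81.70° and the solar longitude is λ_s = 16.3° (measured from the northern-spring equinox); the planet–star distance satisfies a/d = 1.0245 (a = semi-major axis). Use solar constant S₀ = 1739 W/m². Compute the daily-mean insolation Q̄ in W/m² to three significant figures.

Q̄ ≈ 612 W/m²

Solar declination: sin δ = sin ε · sin λ_s = sin 81.70° × sin 16.3° = 0.27773, so δ = +16.125°.
cos H₀ = −tan(+35.1°) tan(+16.125°) = -0.2032, H₀ = 1.7754 rad.
Bracket: H₀ sin φ sin δ + cos φ cos δ sin H₀ = 1.7754×0.57501×0.27773 + 0.81815×0.96066×0.97914 = 0.283527 + 0.769569 = 1.053096.
Inverse-square distance factor (a/d)² = 1.0245² = 1.049600.
Q̄ = (S₀/π) × 1.049600 × [bracket] = (1739/π) × 1.049600 × 1.053096 = 611.8 W/m².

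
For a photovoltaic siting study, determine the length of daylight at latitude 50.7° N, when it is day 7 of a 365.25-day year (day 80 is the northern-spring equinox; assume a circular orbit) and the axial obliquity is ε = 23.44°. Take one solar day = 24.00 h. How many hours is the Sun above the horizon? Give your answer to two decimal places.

Solar longitude: λ_s = 360° × (7 − 80)/365.25 = -71.951°, i.e. -71.951° + 360° = 288.049°.
sin δ = sin 23.44° × sin 288.049° = -0.37821, so δ = -22.223°.
cos H₀ = −tan φ · tan δ = −tan(+50.7°) × tan(-22.223°) = 0.4992, so H₀ = 1.0482 rad = 60.06°.
Daylight = 2H₀/(2π) × 24.00 h = (1.0482/π) × 24.00 = 8.01 h.

8.01 h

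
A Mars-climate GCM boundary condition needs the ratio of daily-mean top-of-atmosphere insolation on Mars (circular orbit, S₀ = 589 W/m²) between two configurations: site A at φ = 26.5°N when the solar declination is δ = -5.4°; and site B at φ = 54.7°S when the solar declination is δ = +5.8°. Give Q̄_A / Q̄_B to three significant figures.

— Configuration A (φ=+26.5°):
cos H₀ = −tan(+26.5°) tan(-5.400°) = 0.0471, H₀ = 1.5236 rad.
Bracket: H₀ sin φ sin δ + cos φ cos δ sin H₀ = 1.5236×0.44620×-0.09411 + 0.89493×0.99556×0.99889 = -0.063979 + 0.889968 = 0.825989.
Q̄ = (S₀/π) × [bracket] = (589/π) × 0.825989 = 154.86 W/m².
— Configuration B (φ=-54.7°):
cos H₀ = −tan(-54.7°) tan(+5.800°) = 0.1435, H₀ = 1.4268 rad.
Bracket: H₀ sin φ sin δ + cos φ cos δ sin H₀ = 1.4268×-0.81614×0.10106 + 0.57786×0.99488×0.98966 = -0.117681 + 0.568957 = 0.451276.
Q̄ = (S₀/π) × [bracket] = (589/π) × 0.451276 = 84.607 W/m².
Ratio Q̄_A / Q̄_B = 154.86 / 84.607 = 1.830.

Q̄_A / Q̄_B ≈ 1.83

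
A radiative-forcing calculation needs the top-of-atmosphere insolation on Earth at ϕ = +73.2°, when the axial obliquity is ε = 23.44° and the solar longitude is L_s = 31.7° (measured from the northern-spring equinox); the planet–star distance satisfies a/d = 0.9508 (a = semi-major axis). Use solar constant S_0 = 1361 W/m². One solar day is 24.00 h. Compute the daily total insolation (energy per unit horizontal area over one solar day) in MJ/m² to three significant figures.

Solar declination: sin δ = sin ε · sin L_s = sin 23.44° × sin 31.7° = 0.20903, so δ = +12.065°.
cos h₀ = −tan(+73.2°) tan(+12.065°) = -0.7080, h₀ = 2.3574 rad.
Bracket: h₀ sin ϕ sin δ + cos ϕ cos δ sin h₀ = 2.3574×0.95732×0.20903 + 0.28903×0.97791×0.70624 = 0.471736 + 0.199615 = 0.671351.
Inverse-square distance factor (a/d)² = 0.9508² = 0.904021.
Q̄ = (S_0/π) × 0.904021 × [bracket] = (1361/π) × 0.904021 × 0.671351 = 262.93 W/m².
Daily total = Q̄ × 24.00 h × 3600 s/h = 262.93 × 24.00 × 3600 / 10⁶ = 22.72 MJ/m².

22.7 MJ/m²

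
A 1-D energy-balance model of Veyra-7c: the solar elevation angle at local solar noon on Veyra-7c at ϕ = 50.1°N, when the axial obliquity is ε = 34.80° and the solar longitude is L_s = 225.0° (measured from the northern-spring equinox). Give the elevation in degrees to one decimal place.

Solar declination: sin δ = sin ε · sin L_s = sin 34.80° × sin 225.0° = -0.40356, so δ = -23.801°.
At local noon the hour angle is zero, so the zenith angle equals |ϕ − δ| = |+50.1° − (-23.801°)| = 73.901°.
Elevation = 90° − 73.901° = 16.1°.

16.1°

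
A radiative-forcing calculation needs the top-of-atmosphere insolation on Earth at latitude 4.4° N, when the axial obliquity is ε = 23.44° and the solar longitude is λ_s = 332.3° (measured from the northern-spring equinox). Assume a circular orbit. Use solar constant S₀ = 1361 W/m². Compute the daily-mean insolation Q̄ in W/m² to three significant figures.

Q̄ ≈ 415 W/m²

Solar declination: sin δ = sin ε · sin λ_s = sin 23.44° × sin 332.3° = -0.18491, so δ = -10.656°.
cos H₀ = −tan(+4.4°) tan(-10.656°) = 0.0145, H₀ = 1.5563 rad.
Bracket: H₀ sin φ sin δ + cos φ cos δ sin H₀ = 1.5563×0.07672×-0.18491 + 0.99705×0.98276×0.99990 = -0.022078 + 0.979763 = 0.957685.
Q̄ = (S₀/π) × [bracket] = (1361/π) × 0.957685 = 414.9 W/m².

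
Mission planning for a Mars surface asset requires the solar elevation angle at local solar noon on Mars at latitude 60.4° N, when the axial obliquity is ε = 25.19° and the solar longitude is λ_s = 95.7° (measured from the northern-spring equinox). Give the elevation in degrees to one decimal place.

54.7°

Solar declination: sin δ = sin ε · sin λ_s = sin 25.19° × sin 95.7° = 0.42352, so δ = +25.057°.
At local noon the hour angle is zero, so the zenith angle equals |φ − δ| = |+60.4° − (+25.057°)| = 35.343°.
Elevation = 90° − 35.343° = 54.7°.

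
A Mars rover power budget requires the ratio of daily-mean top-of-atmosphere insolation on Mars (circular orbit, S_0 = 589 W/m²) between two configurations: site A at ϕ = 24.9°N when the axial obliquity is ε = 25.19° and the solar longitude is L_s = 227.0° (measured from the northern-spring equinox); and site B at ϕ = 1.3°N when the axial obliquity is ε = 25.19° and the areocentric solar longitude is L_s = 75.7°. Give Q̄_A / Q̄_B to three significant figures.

Q̄_A / Q̄_B ≈ 0.720

— Configuration A (ϕ=+24.9°):
Solar declination: sin δ = sin ε · sin L_s = sin 25.19° × sin 227.0° = -0.31128, so δ = -18.136°.
cos h₀ = −tan(+24.9°) tan(-18.136°) = 0.1520, h₀ = 1.4182 rad.
Bracket: h₀ sin ϕ sin δ + cos ϕ cos δ sin h₀ = 1.4182×0.42104×-0.31128 + 0.90704×0.95032×0.98837 = -0.185871 + 0.851953 = 0.666082.
Q̄ = (S_0/π) × [bracket] = (589/π) × 0.666082 = 124.88 W/m².
— Configuration B (ϕ=+1.3°):
sin δ = sin 25.19° × sin 75.7° = 0.41243, so δ = +24.358°.
cos h₀ = −tan(+1.3°) tan(+24.358°) = -0.0103, h₀ = 1.5811 rad.
Bracket: h₀ sin ϕ sin δ + cos ϕ cos δ sin h₀ = 1.5811×0.02269×0.41243 + 0.99974×0.91099×0.99995 = 0.014796 + 0.910708 = 0.925504.
Q̄ = (S_0/π) × [bracket] = (589/π) × 0.925504 = 173.52 W/m².
Ratio Q̄_A / Q̄_B = 124.88 / 173.52 = 0.7197.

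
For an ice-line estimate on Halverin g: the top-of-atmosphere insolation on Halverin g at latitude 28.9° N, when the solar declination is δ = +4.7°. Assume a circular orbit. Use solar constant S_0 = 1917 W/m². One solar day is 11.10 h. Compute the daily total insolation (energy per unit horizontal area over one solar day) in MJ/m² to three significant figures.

22.8 MJ/m²

cos h₀ = −tan(+28.9°) tan(+4.700°) = -0.0454, h₀ = 1.6162 rad.
Bracket: h₀ sin ϕ sin δ + cos ϕ cos δ sin h₀ = 1.6162×0.48328×0.08194 + 0.87546×0.99664×0.99897 = 0.064001 + 0.871620 = 0.935621.
Q̄ = (S_0/π) × [bracket] = (1917/π) × 0.935621 = 570.92 W/m².
Daily total = Q̄ × 11.10 h × 3600 s/h = 570.92 × 11.10 × 3600 / 10⁶ = 22.81 MJ/m².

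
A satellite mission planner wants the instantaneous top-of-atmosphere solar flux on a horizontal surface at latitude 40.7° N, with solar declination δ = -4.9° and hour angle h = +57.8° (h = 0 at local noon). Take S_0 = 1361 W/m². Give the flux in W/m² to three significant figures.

472 W/m²

cos θ_z = sin ϕ sin δ + cos ϕ cos δ cos h = -0.055700 + 0.402515 = 0.346815.
Flux = S_0 · cos θ_z = 1361 × 0.346815 = 472.0 W/m².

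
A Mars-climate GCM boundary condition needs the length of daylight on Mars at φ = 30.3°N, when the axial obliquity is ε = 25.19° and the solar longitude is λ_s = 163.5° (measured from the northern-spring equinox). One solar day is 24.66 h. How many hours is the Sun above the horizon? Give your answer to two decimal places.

Solar declination: sin δ = sin ε · sin λ_s = sin 25.19° × sin 163.5° = 0.12088, so δ = +6.943°.
cos H₀ = −tan φ · tan δ = −tan(+30.3°) × tan(+6.943°) = -0.0712, so H₀ = 1.6420 rad = 94.08°.
Daylight = 2H₀/(2π) × 24.66 h = (1.6420/π) × 24.66 = 12.89 h.

12.89 h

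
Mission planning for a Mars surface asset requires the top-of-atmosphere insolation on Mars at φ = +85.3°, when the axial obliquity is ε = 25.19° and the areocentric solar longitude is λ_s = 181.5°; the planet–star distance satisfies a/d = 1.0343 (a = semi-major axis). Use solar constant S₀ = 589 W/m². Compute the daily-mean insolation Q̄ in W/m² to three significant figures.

sin δ = sin 25.19° × sin 181.5° = -0.01114, so δ = -0.638°.
cos H₀ = −tan(+85.3°) tan(-0.638°) = 0.1355, H₀ = 1.4349 rad.
Bracket: H₀ sin φ sin δ + cos φ cos δ sin H₀ = 1.4349×0.99664×-0.01114 + 0.08194×0.99994×0.99077 = -0.015931 + 0.081179 = 0.065248.
Inverse-square distance factor (a/d)² = 1.0343² = 1.069776.
Q̄ = (S₀/π) × 1.069776 × [bracket] = (589/π) × 1.069776 × 0.065248 = 13.09 W/m².

Q̄ ≈ 13.1 W/m²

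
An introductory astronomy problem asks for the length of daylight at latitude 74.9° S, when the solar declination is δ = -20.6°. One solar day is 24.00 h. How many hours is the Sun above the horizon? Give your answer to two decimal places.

24.00 h

Sunrise equation: cos h₀ = −tan ϕ · tan δ = -1.3931 ≤ −1, so the Sun never sets (polar day) and h₀ = π.
Daylight = 2h₀/(2π) × 24.00 h = (3.1416/π) × 24.00 = 24.00 h.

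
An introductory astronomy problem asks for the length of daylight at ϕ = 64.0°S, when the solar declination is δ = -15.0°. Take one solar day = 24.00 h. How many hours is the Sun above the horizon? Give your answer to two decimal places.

cos h₀ = −tan ϕ · tan δ = −tan(-64.0°) × tan(-15.000°) = -0.5494, so h₀ = 2.1524 rad = 123.32°.
Daylight = 2h₀/(2π) × 24.00 h = (2.1524/π) × 24.00 = 16.44 h.

16.44 h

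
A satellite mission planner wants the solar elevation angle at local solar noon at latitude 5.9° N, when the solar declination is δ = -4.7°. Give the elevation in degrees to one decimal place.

79.4°

At local noon the hour angle is zero, so the zenith angle equals |ϕ − δ| = |+5.9° − (-4.700°)| = 10.600°.
Elevation = 90° − 10.600° = 79.4°.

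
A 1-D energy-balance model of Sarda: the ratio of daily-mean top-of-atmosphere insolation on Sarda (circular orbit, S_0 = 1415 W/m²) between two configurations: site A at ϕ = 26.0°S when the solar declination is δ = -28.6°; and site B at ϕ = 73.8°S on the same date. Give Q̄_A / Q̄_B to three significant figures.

— Configuration A (ϕ=-26.0°):
cos h₀ = −tan(-26.0°) tan(-28.600°) = -0.2659, h₀ = 1.8400 rad.
Bracket: h₀ sin ϕ sin δ + cos ϕ cos δ sin h₀ = 1.8400×-0.43837×-0.47869 + 0.89879×0.87798×0.96399 = 0.386112 + 0.760703 = 1.146815.
Q̄ = (S_0/π) × [bracket] = (1415/π) × 1.146815 = 516.54 W/m².
— Configuration B (ϕ=-73.8°):
cos h₀ = −tan(-73.8°) tan(-28.600°) = -1.8767 ≤ −1 ⇒ polar day, h₀ = π.
Bracket: h₀ sin ϕ sin δ + cos ϕ cos δ sin h₀ = 3.1416×-0.96029×-0.47869 + 0.27899×0.87798×0.00000 = 1.444135 + 0.000000 = 1.444135.
Q̄ = (S_0/π) × [bracket] = (1415/π) × 1.444135 = 650.45 W/m².
Ratio Q̄_A / Q̄_B = 516.54 / 650.45 = 0.7941.

Q̄_A / Q̄_B ≈ 0.794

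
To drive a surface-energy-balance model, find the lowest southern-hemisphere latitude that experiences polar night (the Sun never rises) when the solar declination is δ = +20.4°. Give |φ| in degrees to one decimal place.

|φ| = 69.6°

Polar night requires cos H₀ = −tan φ tan δ ≥ 1, i.e. tan φ tan δ ≤ −1.
The boundary is |tan φ| · |tan δ| = 1, so |φ| = 90° − |δ| = 90° − 20.4° = 69.6° in the southern hemisphere.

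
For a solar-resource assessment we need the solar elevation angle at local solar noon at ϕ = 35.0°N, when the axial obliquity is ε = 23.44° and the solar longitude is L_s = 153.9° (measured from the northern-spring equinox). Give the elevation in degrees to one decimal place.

Solar declination: sin δ = sin ε · sin L_s = sin 23.44° × sin 153.9° = 0.17500, so δ = +10.079°.
At local noon the hour angle is zero, so the zenith angle equals |ϕ − δ| = |+35.0° − (+10.079°)| = 24.921°.
Elevation = 90° − 24.921° = 65.1°.

65.1°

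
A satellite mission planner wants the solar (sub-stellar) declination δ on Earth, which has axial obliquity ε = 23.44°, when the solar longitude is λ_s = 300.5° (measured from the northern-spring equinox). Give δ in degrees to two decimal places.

δ = -20.04°

sin δ = sin ε · sin λ_s = sin 23.44° × sin 300.5° = -0.342746.
δ = arcsin(-0.342746) = -20.04°.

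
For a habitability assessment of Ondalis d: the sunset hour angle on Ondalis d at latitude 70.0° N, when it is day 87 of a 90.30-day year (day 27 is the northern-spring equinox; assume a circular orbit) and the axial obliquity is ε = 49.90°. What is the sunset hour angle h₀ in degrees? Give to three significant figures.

h₀ = 0.00°

Solar longitude: L_s = 360° × (87 − 27)/90.30 = 239.203°.
sin δ = sin 49.90° × sin 239.203° = -0.65705, so δ = -41.076°.
cos h₀ = −tan ϕ · tan δ = 2.3947 ≥ 1, so the host star never rises (polar night) and h₀ = 0.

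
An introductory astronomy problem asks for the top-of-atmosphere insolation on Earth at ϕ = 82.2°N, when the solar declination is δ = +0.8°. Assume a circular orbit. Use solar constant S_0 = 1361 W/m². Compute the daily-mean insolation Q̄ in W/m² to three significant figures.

Q̄ ≈ 68.5 W/m²

cos h₀ = −tan(+82.2°) tan(+0.800°) = -0.1019, h₀ = 1.6729 rad.
Bracket: h₀ sin ϕ sin δ + cos ϕ cos δ sin h₀ = 1.6729×0.99075×0.01396 + 0.13572×0.99990×0.99479 = 0.023138 + 0.134999 = 0.158137.
Q̄ = (S_0/π) × [bracket] = (1361/π) × 0.158137 = 68.51 W/m².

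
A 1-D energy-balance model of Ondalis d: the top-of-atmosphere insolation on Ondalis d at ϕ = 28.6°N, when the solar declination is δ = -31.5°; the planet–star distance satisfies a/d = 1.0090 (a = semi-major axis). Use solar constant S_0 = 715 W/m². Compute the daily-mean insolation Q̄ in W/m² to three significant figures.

cos h₀ = −tan(+28.6°) tan(-31.500°) = 0.3341, h₀ = 1.2301 rad.
Bracket: h₀ sin ϕ sin δ + cos ϕ cos δ sin h₀ = 1.2301×0.47869×-0.52250 + 0.87798×0.85264×0.94253 = -0.307667 + 0.705579 = 0.397912.
Inverse-square distance factor (a/d)² = 1.0090² = 1.018081.
Q̄ = (S_0/π) × 1.018081 × [bracket] = (715/π) × 1.018081 × 0.397912 = 92.20 W/m².

Q̄ ≈ 92.2 W/m²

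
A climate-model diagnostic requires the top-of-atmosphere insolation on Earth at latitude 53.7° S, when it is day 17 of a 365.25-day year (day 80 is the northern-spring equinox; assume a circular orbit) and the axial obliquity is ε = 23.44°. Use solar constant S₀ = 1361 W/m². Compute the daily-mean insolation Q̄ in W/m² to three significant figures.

Q̄ ≈ 465 W/m²

Solar longitude: λ_s = 360° × (17 − 80)/365.25 = -62.094°, i.e. -62.094° + 360° = 297.906°.
sin δ = sin 23.44° × sin 297.906° = -0.35153, so δ = -20.581°.
cos H₀ = −tan(-53.7°) tan(-20.581°) = -0.5112, H₀ = 2.1074 rad.
Bracket: H₀ sin φ sin δ + cos φ cos δ sin H₀ = 2.1074×-0.80593×-0.35153 + 0.59201×0.93618×0.85947 = 0.597044 + 0.476342 = 1.073386.
Q̄ = (S₀/π) × [bracket] = (1361/π) × 1.073386 = 465.0 W/m².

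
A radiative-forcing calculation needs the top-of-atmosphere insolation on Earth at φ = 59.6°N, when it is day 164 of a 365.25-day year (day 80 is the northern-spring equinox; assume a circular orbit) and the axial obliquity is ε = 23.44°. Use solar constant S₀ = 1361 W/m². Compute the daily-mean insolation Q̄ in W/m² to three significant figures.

Solar longitude: λ_s = 360° × (164 − 80)/365.25 = 82.793°.
sin δ = sin 23.44° × sin 82.793° = 0.39465, so δ = +23.244°.
cos H₀ = −tan(+59.6°) tan(+23.244°) = -0.7321, H₀ = 2.3922 rad.
Bracket: H₀ sin φ sin δ + cos φ cos δ sin H₀ = 2.3922×0.86251×0.39465 + 0.50603×0.91883×0.68122 = 0.814280 + 0.316737 = 1.131017.
Q̄ = (S₀/π) × [bracket] = (1361/π) × 1.131017 = 490.0 W/m².

Q̄ ≈ 490 W/m²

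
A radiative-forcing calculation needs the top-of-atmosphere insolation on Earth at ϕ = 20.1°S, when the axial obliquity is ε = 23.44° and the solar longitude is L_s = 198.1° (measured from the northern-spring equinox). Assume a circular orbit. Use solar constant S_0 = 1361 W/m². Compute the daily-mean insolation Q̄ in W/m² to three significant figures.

Solar declination: sin δ = sin ε · sin L_s = sin 23.44° × sin 198.1° = -0.12358, so δ = -7.099°.
cos h₀ = −tan(-20.1°) tan(-7.099°) = -0.0456, h₀ = 1.6164 rad.
Bracket: h₀ sin ϕ sin δ + cos ϕ cos δ sin h₀ = 1.6164×-0.34366×-0.12358 + 0.93909×0.99233×0.99896 = 0.068648 + 0.930918 = 0.999566.
Q̄ = (S_0/π) × [bracket] = (1361/π) × 0.999566 = 433.0 W/m².

Q̄ ≈ 433 W/m²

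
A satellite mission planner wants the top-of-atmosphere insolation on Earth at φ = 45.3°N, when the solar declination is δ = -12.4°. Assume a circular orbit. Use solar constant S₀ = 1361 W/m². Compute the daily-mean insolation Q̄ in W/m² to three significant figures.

Q̄ ≈ 201 W/m²

cos H₀ = −tan(+45.3°) tan(-12.400°) = 0.2222, H₀ = 1.3467 rad.
Bracket: H₀ sin φ sin δ + cos φ cos δ sin H₀ = 1.3467×0.71080×-0.21474 + 0.70339×0.97667×0.97501 = -0.205557 + 0.669812 = 0.464255.
Q̄ = (S₀/π) × [bracket] = (1361/π) × 0.464255 = 201.1 W/m².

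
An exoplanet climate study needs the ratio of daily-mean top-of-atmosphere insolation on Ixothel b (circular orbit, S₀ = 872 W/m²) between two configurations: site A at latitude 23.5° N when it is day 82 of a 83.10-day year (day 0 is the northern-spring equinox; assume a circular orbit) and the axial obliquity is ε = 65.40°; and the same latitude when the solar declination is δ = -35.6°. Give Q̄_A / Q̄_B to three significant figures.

Q̄_A / Q̄_B ≈ 2.08

— Configuration A (φ=+23.5°):
Solar longitude: λ_s = 360° × (82 − 0)/83.10 = 355.235°.
sin δ = sin 65.40° × sin 355.235° = -0.07553, so δ = -4.332°.
cos H₀ = −tan(+23.5°) tan(-4.332°) = 0.0329, H₀ = 1.5379 rad.
Bracket: H₀ sin φ sin δ + cos φ cos δ sin H₀ = 1.5379×0.39875×-0.07553 + 0.91706×0.99714×0.99946 = -0.046318 + 0.913943 = 0.867625.
Q̄ = (S₀/π) × [bracket] = (872/π) × 0.867625 = 240.82 W/m².
— Configuration B (φ=+23.5°):
cos H₀ = −tan(+23.5°) tan(-35.600°) = 0.3113, H₀ = 1.2542 rad.
Bracket: H₀ sin φ sin δ + cos φ cos δ sin H₀ = 1.2542×0.39875×-0.58212 + 0.91706×0.81310×0.95031 = -0.291125 + 0.708610 = 0.417485.
Q̄ = (S₀/π) × [bracket] = (872/π) × 0.417485 = 115.88 W/m².
Ratio Q̄_A / Q̄_B = 240.82 / 115.88 = 2.078.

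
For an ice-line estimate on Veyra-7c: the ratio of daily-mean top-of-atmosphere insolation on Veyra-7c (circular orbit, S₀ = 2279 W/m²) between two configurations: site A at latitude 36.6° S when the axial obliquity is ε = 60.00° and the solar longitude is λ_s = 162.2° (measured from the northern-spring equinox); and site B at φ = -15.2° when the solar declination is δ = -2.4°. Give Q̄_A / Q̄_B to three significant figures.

— Configuration A (φ=-36.6°):
Solar declination: sin δ = sin ε · sin λ_s = sin 60.00° × sin 162.2° = 0.26474, so δ = +15.351°.
cos H₀ = −tan(-36.6°) tan(+15.351°) = 0.2039, H₀ = 1.3655 rad.
Bracket: H₀ sin φ sin δ + cos φ cos δ sin H₀ = 1.3655×-0.59622×0.26474 + 0.80282×0.96432×0.97899 = -0.215535 + 0.757910 = 0.542375.
Q̄ = (S₀/π) × [bracket] = (2279/π) × 0.542375 = 393.45 W/m².
— Configuration B (φ=-15.2°):
cos H₀ = −tan(-15.2°) tan(-2.400°) = -0.0114, H₀ = 1.5822 rad.
Bracket: H₀ sin φ sin δ + cos φ cos δ sin H₀ = 1.5822×-0.26219×-0.04188 + 0.96502×0.99912×0.99994 = 0.017373 + 0.964113 = 0.981486.
Q̄ = (S₀/π) × [bracket] = (2279/π) × 0.981486 = 712.00 W/m².
Ratio Q̄_A / Q̄_B = 393.45 / 712.00 = 0.5526.

Q̄_A / Q̄_B ≈ 0.553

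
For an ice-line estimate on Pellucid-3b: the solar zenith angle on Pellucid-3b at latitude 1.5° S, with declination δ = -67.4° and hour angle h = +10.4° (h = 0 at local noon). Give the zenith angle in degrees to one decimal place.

θ_z = 66.3°

cos θ_z = sin φ sin δ + cos φ cos δ cos h = 0.024167 + 0.377852 = 0.402019.
θ_z = arccos(0.402019) = 66.3°.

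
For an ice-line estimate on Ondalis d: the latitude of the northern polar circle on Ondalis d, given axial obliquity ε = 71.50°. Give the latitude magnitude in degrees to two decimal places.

The polar circle is the lowest latitude that experiences at least one full rotation of continuous daylight at the northern-summer solstice; it lies at |φ| = 90° − ε = 90° − 71.50° = 18.50°.

18.50°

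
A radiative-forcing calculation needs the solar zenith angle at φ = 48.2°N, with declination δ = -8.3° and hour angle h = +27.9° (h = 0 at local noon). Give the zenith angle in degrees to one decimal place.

θ_z = 61.6°

cos θ_z = sin φ sin δ + cos φ cos δ cos h = -0.107614 + 0.582889 = 0.475275.
θ_z = arccos(0.475275) = 61.6°.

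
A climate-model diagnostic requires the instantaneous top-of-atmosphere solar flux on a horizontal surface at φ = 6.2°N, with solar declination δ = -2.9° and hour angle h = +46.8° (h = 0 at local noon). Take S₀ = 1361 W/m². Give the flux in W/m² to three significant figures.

cos θ_z = sin φ sin δ + cos φ cos δ cos h = -0.005464 + 0.679672 = 0.674208.
Flux = S₀ · cos θ_z = 1361 × 0.674208 = 917.6 W/m².

918 W/m²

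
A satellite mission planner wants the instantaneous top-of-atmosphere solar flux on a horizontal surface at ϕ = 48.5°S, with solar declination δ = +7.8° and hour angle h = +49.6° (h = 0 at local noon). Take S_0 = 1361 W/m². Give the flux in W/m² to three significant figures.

cos θ_z = sin ϕ sin δ + cos ϕ cos δ cos h = -0.101645 + 0.425484 = 0.323839.
Flux = S_0 · cos θ_z = 1361 × 0.323839 = 440.7 W/m².

441 W/m²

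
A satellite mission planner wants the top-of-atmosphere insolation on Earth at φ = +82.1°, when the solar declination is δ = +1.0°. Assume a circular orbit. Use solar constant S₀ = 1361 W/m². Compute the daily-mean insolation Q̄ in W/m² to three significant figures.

Q̄ ≈ 71.8 W/m²

cos H₀ = −tan(+82.1°) tan(+1.000°) = -0.1258, H₀ = 1.6969 rad.
Bracket: H₀ sin φ sin δ + cos φ cos δ sin H₀ = 1.6969×0.99051×0.01745 + 0.13744×0.99985×0.99206 = 0.029330 + 0.136328 = 0.165658.
Q̄ = (S₀/π) × [bracket] = (1361/π) × 0.165658 = 71.77 W/m².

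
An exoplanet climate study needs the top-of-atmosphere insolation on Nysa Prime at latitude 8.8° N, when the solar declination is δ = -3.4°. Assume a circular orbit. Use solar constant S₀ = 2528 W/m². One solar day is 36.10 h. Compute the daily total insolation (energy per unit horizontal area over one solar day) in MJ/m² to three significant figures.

cos H₀ = −tan(+8.8°) tan(-3.400°) = 0.0092, H₀ = 1.5616 rad.
Bracket: H₀ sin φ sin δ + cos φ cos δ sin H₀ = 1.5616×0.15299×-0.05931 + 0.98823×0.99824×0.99996 = -0.014170 + 0.986451 = 0.972281.
Q̄ = (S₀/π) × [bracket] = (2528/π) × 0.972281 = 782.38 W/m².
Daily total = Q̄ × 36.10 h × 3600 s/h = 782.38 × 36.10 × 3600 / 10⁶ = 101.7 MJ/m².

102 MJ/m²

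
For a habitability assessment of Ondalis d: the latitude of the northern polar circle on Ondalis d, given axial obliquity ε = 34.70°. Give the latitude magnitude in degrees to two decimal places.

The polar circle is the lowest latitude that experiences at least one full rotation of continuous daylight at the northern-summer solstice; it lies at |ϕ| = 90° − ε = 90° − 34.70° = 55.30°.

55.30°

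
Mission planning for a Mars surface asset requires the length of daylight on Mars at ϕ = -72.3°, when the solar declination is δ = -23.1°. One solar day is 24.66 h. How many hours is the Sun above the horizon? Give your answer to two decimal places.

Sunrise equation: cos h₀ = −tan ϕ · tan δ = -1.3365 ≤ −1, so the Sun never sets (polar day) and h₀ = π.
Daylight = 2h₀/(2π) × 24.66 h = (3.1416/π) × 24.66 = 24.66 h.

24.66 h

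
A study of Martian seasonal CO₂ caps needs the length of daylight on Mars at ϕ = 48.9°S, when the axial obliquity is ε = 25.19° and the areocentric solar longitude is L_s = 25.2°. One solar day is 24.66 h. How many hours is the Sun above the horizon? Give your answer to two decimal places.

sin δ = sin 25.19° × sin 25.2° = 0.18122, so δ = +10.441°.
cos h₀ = −tan ϕ · tan δ = −tan(-48.9°) × tan(+10.441°) = 0.2112, so h₀ = 1.3580 rad = 77.81°.
Daylight = 2h₀/(2π) × 24.66 h = (1.3580/π) × 24.66 = 10.66 h.

10.66 h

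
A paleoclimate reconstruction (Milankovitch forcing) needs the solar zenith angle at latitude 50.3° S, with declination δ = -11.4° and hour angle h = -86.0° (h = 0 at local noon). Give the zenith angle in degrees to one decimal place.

cos θ_z = sin ϕ sin δ + cos ϕ cos δ cos h = 0.152077 + 0.043679 = 0.195756.
θ_z = arccos(0.195756) = 78.7°.

θ_z = 78.7°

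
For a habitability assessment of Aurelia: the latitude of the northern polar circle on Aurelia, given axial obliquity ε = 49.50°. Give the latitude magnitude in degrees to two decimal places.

40.50°

The polar circle is the lowest latitude that experiences at least one full rotation of continuous daylight at the northern-summer solstice; it lies at |φ| = 90° − ε = 90° − 49.50° = 40.50°.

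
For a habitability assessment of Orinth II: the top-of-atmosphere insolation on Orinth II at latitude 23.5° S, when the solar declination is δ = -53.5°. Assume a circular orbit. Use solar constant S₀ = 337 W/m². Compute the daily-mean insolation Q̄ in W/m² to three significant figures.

cos H₀ = −tan(-23.5°) tan(-53.500°) = -0.5876, H₀ = 2.1989 rad.
Bracket: H₀ sin φ sin δ + cos φ cos δ sin H₀ = 2.1989×-0.39875×-0.80386 + 0.91706×0.59482×0.80914 = 0.704834 + 0.441374 = 1.146208.
Q̄ = (S₀/π) × [bracket] = (337/π) × 1.146208 = 123.0 W/m².

Q̄ ≈ 123 W/m²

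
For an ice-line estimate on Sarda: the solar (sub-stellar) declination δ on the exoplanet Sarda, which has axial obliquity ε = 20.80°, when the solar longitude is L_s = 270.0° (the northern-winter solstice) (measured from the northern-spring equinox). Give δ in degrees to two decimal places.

sin δ = sin ε · sin L_s = sin 20.80° × sin 270.0° = -0.355107.
δ = arcsin(-0.355107) = -20.80°.

δ = -20.80°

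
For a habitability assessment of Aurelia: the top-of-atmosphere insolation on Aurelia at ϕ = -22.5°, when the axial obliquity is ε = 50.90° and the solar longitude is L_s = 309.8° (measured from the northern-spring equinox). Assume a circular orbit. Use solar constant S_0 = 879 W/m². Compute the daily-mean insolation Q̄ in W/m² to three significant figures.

Q̄ ≈ 318 W/m²

Solar declination: sin δ = sin ε · sin L_s = sin 50.90° × sin 309.8° = -0.59622, so δ = -36.600°.
cos h₀ = −tan(-22.5°) tan(-36.600°) = -0.3076, h₀ = 1.8835 rad.
Bracket: h₀ sin ϕ sin δ + cos ϕ cos δ sin h₀ = 1.8835×-0.38268×-0.59622 + 0.92388×0.80282×0.95151 = 0.429742 + 0.705744 = 1.135486.
Q̄ = (S_0/π) × [bracket] = (879/π) × 1.135486 = 317.7 W/m².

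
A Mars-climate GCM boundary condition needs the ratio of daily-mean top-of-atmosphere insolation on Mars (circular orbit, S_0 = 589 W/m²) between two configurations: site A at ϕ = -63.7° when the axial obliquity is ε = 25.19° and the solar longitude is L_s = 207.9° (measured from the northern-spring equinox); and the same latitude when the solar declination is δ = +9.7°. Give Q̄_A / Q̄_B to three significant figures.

— Configuration A (ϕ=-63.7°):
Solar declination: sin δ = sin ε · sin L_s = sin 25.19° × sin 207.9° = -0.19916, so δ = -11.488°.
cos h₀ = −tan(-63.7°) tan(-11.488°) = -0.4112, h₀ = 1.9946 rad.
Bracket: h₀ sin ϕ sin δ + cos ϕ cos δ sin h₀ = 1.9946×-0.89649×-0.19916 + 0.44307×0.97997×0.91154 = 0.356126 + 0.395786 = 0.751912.
Q̄ = (S_0/π) × [bracket] = (589/π) × 0.751912 = 140.97 W/m².
— Configuration B (ϕ=-63.7°):
cos h₀ = −tan(-63.7°) tan(+9.700°) = 0.3459, h₀ = 1.2176 rad.
Bracket: h₀ sin ϕ sin δ + cos ϕ cos δ sin h₀ = 1.2176×-0.89649×0.16849 + 0.44307×0.98570×0.93829 = -0.183918 + 0.409783 = 0.225865.
Q̄ = (S_0/π) × [bracket] = (589/π) × 0.225865 = 42.346 W/m².
Ratio Q̄_A / Q̄_B = 140.97 / 42.346 = 3.329.

Q̄_A / Q̄_B ≈ 3.33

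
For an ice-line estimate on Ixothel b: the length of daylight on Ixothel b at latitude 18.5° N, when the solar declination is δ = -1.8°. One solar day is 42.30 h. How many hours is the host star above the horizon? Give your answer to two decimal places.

21.01 h

cos h₀ = −tan ϕ · tan δ = −tan(+18.5°) × tan(-1.800°) = 0.0105, so h₀ = 1.5603 rad = 89.40°.
Daylight = 2h₀/(2π) × 42.30 h = (1.5603/π) × 42.30 = 21.01 h.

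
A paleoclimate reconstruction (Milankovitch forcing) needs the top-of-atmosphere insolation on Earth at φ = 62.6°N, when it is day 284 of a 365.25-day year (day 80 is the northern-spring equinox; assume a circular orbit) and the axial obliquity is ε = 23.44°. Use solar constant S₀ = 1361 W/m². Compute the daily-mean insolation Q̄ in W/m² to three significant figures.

Solar longitude: λ_s = 360° × (284 − 80)/365.25 = 201.068°.
sin δ = sin 23.44° × sin 201.068° = -0.14299, so δ = -8.221°.
cos H₀ = −tan(+62.6°) tan(-8.221°) = 0.2787, H₀ = 1.2883 rad.
Bracket: H₀ sin φ sin δ + cos φ cos δ sin H₀ = 1.2883×0.88782×-0.14299 + 0.46020×0.98972×0.96037 = -0.163549 + 0.437419 = 0.273870.
Q̄ = (S₀/π) × [bracket] = (1361/π) × 0.273870 = 118.6 W/m².

Q̄ ≈ 119 W/m²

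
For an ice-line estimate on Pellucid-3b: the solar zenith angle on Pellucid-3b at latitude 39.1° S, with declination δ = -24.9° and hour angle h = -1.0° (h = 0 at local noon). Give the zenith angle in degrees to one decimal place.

cos θ_z = sin ϕ sin δ + cos ϕ cos δ cos h = 0.265537 + 0.703801 = 0.969338.
θ_z = arccos(0.969338) = 14.2°.

θ_z = 14.2°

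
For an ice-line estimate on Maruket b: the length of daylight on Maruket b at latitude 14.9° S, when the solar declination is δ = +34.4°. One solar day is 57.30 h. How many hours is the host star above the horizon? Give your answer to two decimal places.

cos H₀ = −tan φ · tan δ = −tan(-14.9°) × tan(+34.400°) = 0.1822, so H₀ = 1.3876 rad = 79.50°.
Daylight = 2H₀/(2π) × 57.30 h = (1.3876/π) × 57.30 = 25.31 h.

25.31 h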